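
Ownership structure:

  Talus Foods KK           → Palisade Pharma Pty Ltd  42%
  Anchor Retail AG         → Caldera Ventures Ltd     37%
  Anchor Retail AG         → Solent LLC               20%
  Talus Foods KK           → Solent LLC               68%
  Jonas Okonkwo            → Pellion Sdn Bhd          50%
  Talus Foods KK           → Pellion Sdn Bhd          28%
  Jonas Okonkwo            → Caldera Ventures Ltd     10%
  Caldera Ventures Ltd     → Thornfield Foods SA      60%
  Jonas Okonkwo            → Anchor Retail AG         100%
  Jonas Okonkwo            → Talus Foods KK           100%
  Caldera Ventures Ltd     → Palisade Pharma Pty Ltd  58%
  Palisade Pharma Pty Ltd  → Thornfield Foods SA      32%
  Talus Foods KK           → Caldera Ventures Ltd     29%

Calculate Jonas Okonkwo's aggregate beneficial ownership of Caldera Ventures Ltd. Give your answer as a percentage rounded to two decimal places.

76.00%

Jonas reaches Caldera along 3 paths.
Via Anchor: 100% × 37% = 37%.
Via Talus: 100% × 29% = 29%.
Direct stake: 10% = 10%.
Total: 37% + 29% + 10% = 76%.
Rounded: 76.00%.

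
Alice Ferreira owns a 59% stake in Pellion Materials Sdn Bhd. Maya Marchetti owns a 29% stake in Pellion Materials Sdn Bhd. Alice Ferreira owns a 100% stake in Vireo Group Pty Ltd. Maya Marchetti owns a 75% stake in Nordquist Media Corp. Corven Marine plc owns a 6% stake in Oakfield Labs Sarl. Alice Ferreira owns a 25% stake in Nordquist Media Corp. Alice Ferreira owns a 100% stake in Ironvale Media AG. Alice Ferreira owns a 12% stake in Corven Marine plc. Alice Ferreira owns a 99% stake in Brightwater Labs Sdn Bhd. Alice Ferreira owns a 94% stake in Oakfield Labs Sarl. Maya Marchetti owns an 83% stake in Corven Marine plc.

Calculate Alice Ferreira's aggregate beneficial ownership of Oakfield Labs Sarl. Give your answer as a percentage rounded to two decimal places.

Alice reaches Oakfield along 2 paths.
Direct stake: 94% = 94%.
Via Corven: 12% × 6% = 0.72%.
Total: 94% + 0.72% = 94.72%.

94.72%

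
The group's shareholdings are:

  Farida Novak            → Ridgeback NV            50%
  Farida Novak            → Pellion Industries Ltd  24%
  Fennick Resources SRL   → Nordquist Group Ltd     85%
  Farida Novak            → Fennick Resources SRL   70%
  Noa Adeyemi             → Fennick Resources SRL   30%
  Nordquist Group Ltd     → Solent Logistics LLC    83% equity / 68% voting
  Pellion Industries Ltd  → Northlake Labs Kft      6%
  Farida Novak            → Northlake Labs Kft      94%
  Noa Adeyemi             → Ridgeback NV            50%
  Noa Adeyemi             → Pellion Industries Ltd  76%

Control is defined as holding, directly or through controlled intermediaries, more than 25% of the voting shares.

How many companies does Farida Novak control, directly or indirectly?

5

Farida holds 70% of Fennick, so Farida controls Fennick.
Farida holds 94% of Northlake, so Farida controls Northlake.
Fennick holds 85% of Nordquist, so Farida controls Nordquist.
Farida holds 50% of Ridgeback, so Farida controls Ridgeback.
Nordquist holds 68% of Solent, so Farida controls Solent.
No other company's threshold is met.
Farida controls 5 companies.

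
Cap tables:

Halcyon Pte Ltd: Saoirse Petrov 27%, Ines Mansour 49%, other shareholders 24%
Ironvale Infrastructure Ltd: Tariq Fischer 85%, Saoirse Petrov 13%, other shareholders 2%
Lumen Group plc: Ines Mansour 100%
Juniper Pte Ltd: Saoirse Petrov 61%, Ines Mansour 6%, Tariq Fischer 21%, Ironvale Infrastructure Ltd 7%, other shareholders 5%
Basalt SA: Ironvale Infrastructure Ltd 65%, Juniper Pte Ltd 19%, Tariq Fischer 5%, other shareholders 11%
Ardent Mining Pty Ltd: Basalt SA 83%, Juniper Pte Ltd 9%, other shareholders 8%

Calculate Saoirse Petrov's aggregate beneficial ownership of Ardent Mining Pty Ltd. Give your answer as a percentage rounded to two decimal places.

Saoirse reaches Ardent along 5 paths.
Via Ironvale → Basalt: 13% × 65% × 83% = 7.0135%.
Via Juniper → Basalt: 61% × 19% × 83% = 9.6197%.
Via Ironvale → Juniper → Basalt: 13% × 7% × 19% × 83% = 0.143507%.
Via Juniper: 61% × 9% = 5.49%.
Via Ironvale → Juniper: 13% × 7% × 9% = 0.0819%.
Total: 7.0135% + 9.6197% + 0.143507% + 5.49% + 0.0819% = 22.348607%.
Rounded: 22.35%.

22.35%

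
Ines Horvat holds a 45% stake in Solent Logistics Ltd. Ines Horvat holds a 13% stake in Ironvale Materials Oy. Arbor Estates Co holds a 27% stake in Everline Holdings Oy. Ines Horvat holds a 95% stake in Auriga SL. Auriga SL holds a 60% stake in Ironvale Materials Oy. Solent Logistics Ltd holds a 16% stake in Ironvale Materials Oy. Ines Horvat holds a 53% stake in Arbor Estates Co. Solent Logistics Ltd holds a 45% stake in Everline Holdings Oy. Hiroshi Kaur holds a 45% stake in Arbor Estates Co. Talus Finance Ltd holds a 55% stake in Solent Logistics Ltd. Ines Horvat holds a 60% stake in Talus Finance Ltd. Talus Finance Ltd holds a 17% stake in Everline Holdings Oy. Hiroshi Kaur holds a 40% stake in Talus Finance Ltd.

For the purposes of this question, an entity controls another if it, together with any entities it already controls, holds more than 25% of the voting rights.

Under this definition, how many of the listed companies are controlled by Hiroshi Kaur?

Hiroshi holds 40% of Talus, so Hiroshi controls Talus.
Talus holds 55% of Solent, so Hiroshi controls Solent.
Hiroshi holds 45% of Arbor, so Hiroshi controls Arbor.
Arbor and Solent and Talus together hold 27% + 45% + 17% = 89% of Everline, so Hiroshi controls Everline.
No other company's threshold is met.
Hiroshi controls 4 companies.

4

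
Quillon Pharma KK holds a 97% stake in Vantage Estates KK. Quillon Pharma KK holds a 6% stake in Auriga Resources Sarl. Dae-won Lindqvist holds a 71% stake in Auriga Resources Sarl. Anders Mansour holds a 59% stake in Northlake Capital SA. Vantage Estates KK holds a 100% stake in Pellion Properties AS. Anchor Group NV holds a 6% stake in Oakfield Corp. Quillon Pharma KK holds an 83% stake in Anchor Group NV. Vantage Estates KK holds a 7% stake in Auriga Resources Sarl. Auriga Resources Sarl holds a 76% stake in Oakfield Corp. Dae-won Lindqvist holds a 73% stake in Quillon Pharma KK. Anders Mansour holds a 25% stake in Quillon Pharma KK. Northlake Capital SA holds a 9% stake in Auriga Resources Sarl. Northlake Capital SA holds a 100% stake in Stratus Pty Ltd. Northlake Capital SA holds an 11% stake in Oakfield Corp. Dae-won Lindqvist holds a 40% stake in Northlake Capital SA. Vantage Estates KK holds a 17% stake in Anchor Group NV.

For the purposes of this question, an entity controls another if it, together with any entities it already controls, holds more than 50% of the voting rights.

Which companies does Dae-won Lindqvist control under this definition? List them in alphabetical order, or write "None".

Anchor Group NV, Auriga Resources Sarl, Oakfield Corp, Pellion Properties AS, Quillon Pharma KK, Vantage Estates KK

Dae-won holds 73% of Quillon, so Dae-won controls Quillon.
Quillon holds 97% of Vantage, so Dae-won controls Vantage.
Vantage and Quillon together hold 17% + 83% = 100% of Anchor, so Dae-won controls Anchor.
Quillon and Dae-won and Vantage together hold 6% + 71% + 7% = 84% of Auriga, so Dae-won controls Auriga.
Vantage holds 100% of Pellion, so Dae-won controls Pellion.
Auriga and Anchor together hold 76% + 6% = 82% of Oakfield, so Dae-won controls Oakfield.
No other company's threshold is met.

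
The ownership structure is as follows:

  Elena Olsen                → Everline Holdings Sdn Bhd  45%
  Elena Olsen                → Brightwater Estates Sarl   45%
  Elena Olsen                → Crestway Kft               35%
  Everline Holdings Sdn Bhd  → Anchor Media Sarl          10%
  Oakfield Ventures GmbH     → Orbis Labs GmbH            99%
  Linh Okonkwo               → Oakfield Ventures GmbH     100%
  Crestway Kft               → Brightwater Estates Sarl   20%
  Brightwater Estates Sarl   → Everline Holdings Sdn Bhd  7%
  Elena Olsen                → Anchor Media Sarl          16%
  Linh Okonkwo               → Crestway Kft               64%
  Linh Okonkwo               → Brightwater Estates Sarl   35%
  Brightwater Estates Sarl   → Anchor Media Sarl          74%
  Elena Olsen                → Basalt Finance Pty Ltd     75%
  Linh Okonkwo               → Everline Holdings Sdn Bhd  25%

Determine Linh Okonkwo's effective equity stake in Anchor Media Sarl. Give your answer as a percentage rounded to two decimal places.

Linh reaches Anchor along 5 paths.
Via Brightwater: 35% × 74% = 25.9%.
Via Crestway → Brightwater: 64% × 20% × 74% = 9.472%.
Via Brightwater → Everline: 35% × 7% × 10% = 0.245%.
Via Crestway → Brightwater → Everline: 64% × 20% × 7% × 10% = 0.0896%.
Via Everline: 25% × 10% = 2.5%.
Total: 25.9% + 9.472% + 0.245% + 0.0896% + 2.5% = 38.2066%.
Rounded: 38.21%.

38.21%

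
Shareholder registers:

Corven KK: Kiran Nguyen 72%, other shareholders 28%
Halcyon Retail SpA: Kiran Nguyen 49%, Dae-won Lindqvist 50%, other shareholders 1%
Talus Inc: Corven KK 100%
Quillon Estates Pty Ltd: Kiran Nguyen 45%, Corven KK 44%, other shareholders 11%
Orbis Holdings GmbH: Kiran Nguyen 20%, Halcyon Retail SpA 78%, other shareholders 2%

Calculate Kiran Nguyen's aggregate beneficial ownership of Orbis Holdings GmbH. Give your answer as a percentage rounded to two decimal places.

Kiran reaches Orbis along 2 paths.
Direct stake: 20% = 20%.
Via Halcyon: 49% × 78% = 38.22%.
Total: 20% + 38.22% = 58.22%.

58.22%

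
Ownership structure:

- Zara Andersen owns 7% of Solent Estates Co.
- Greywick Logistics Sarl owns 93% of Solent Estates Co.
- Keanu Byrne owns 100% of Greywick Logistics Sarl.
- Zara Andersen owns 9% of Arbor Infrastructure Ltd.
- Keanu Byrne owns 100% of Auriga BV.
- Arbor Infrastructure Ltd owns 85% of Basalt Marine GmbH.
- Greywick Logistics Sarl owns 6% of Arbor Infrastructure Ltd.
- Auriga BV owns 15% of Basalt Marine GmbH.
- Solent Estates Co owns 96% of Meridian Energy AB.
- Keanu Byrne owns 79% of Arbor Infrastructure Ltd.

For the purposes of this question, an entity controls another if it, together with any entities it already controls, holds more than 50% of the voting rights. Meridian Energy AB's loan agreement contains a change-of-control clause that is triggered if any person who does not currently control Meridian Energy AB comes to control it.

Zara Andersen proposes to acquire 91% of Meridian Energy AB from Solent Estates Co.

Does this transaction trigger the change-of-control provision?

The purchase adds only to Zara's holdings (Solent's stake shrinks), so Zara is the only person who could newly come to control Meridian.
Zara's largest direct stake is 9% in Arbor, which does not meet the threshold, so Zara controls no company.
Neither Zara nor any entity Zara controls holds any voting interest in Meridian.
So before the transaction, Zara does not control Meridian.
After the purchase, Zara holds 91% of Meridian directly, and Solent's stake falls to 5%.
Zara holds 91% of Meridian, so Zara controls Meridian.
Zara did not control Meridian before and does after, so the clause is triggered.

Yes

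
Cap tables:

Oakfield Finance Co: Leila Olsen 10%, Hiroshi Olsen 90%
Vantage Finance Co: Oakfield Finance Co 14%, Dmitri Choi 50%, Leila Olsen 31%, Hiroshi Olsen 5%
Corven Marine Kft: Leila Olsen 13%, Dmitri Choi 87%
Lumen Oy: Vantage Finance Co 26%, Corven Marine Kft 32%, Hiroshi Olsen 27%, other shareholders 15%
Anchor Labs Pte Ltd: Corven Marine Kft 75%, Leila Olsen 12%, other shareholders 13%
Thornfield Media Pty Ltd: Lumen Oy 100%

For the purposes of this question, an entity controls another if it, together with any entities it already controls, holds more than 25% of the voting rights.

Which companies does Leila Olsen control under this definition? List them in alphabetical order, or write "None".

Lumen Oy, Thornfield Media Pty Ltd, Vantage Finance Co

Leila holds 31% of Vantage, so Leila controls Vantage.
Vantage holds 26% of Lumen, so Leila controls Lumen.
Lumen holds 100% of Thornfield, so Leila controls Thornfield.
No other company's threshold is met.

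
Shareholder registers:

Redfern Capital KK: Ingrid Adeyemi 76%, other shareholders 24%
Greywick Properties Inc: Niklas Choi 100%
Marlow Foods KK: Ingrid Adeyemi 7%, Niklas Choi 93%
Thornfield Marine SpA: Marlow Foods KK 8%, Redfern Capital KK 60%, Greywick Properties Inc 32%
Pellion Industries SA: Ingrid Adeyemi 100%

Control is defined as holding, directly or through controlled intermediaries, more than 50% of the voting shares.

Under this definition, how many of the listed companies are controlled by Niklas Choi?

2

Niklas holds 100% of Greywick, so Niklas controls Greywick.
Niklas holds 93% of Marlow, so Niklas controls Marlow.
No other company's threshold is met.
Niklas controls 2 companies.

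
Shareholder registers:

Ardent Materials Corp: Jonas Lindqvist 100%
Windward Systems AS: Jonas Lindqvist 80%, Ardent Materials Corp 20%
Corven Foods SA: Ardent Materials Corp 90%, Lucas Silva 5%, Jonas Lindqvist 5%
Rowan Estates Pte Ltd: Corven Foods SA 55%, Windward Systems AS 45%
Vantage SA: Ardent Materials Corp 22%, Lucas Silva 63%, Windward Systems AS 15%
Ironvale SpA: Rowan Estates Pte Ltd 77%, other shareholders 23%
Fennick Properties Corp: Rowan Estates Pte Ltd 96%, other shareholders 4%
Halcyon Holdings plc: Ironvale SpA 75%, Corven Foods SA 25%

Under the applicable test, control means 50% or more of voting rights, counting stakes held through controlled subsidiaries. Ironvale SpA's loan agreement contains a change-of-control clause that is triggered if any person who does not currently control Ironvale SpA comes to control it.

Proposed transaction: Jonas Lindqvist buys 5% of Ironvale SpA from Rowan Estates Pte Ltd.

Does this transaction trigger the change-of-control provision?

The purchase adds only to Jonas's holdings (Rowan's stake shrinks), so Jonas is the only person who could newly come to control Ironvale.
Jonas holds 100% of Ardent, so Jonas controls Ardent.
Ardent and Jonas together hold 90% + 5% = 95% of Corven, so Jonas controls Corven.
Jonas and Ardent together hold 80% + 20% = 100% of Windward, so Jonas controls Windward.
Corven and Windward together hold 55% + 45% = 100% of Rowan, so Jonas controls Rowan.
Rowan holds 77% of Ironvale, so Jonas controls Ironvale.
So Jonas already controls Ironvale before the transaction.
After the purchase, Jonas holds 5% of Ironvale directly, and Rowan's stake falls to 72%.
Jonas controlled Ironvale already, so this is not a new person acquiring control; every other person's position is unchanged or reduced.
No new person acquires control, so the clause is not triggered.

No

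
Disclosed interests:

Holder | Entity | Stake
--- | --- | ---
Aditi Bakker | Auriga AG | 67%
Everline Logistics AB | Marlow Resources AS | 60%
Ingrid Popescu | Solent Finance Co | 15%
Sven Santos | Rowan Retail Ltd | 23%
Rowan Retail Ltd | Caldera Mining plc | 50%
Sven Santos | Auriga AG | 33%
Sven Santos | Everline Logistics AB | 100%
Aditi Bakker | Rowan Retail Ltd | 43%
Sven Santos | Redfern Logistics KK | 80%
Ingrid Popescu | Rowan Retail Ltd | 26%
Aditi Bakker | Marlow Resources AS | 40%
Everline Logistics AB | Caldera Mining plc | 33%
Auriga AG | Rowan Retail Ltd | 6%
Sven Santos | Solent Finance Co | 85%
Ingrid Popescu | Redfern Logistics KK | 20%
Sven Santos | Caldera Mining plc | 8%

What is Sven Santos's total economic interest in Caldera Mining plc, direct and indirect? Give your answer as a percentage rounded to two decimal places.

Sven reaches Caldera along 4 paths.
Via Everline: 100% × 33% = 33%.
Direct stake: 8% = 8%.
Via Rowan: 23% × 50% = 11.5%.
Via Auriga → Rowan: 33% × 6% × 50% = 0.99%.
Total: 33% + 8% + 11.5% + 0.99% = 53.49%.

53.49%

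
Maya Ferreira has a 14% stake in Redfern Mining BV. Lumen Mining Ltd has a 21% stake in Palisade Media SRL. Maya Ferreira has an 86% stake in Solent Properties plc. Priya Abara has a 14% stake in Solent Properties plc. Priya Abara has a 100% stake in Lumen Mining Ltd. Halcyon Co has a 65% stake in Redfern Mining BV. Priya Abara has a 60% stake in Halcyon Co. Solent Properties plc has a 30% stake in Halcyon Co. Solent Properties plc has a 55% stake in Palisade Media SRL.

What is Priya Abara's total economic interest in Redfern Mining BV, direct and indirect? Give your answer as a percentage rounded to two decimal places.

Priya reaches Redfern along 2 paths.
Via Solent → Halcyon: 14% × 30% × 65% = 2.73%.
Via Halcyon: 60% × 65% = 39%.
Total: 2.73% + 39% = 41.73%.

41.73%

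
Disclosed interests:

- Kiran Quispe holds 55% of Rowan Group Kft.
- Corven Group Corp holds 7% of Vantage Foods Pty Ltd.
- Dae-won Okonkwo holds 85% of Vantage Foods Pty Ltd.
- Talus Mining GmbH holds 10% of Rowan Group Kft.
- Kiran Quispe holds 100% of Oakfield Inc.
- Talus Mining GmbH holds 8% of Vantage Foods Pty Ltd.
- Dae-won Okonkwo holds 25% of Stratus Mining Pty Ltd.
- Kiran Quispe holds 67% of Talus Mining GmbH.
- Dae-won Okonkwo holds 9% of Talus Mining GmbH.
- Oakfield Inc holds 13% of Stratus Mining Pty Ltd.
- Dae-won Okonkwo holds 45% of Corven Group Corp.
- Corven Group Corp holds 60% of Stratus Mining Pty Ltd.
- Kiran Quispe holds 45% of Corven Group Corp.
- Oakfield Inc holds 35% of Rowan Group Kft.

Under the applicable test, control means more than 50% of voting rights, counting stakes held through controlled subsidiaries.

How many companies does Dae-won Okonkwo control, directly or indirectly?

1

Dae-won holds 85% of Vantage, so Dae-won controls Vantage.
No other company's threshold is met.
Dae-won controls 1 company.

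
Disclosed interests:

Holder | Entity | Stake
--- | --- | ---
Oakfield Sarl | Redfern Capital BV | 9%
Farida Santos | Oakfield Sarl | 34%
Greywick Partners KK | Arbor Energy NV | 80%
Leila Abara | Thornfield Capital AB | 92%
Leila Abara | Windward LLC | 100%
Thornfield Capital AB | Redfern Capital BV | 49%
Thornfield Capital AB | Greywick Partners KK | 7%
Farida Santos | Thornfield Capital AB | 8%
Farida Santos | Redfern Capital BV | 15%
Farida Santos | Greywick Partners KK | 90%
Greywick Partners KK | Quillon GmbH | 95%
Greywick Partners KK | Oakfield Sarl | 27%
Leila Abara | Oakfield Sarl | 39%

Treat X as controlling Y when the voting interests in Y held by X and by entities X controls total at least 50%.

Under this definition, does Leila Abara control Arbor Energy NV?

Leila holds 92% of Thornfield, so Leila controls Thornfield.
Leila holds 100% of Windward, so Leila controls Windward.
Neither Leila nor any entity Leila controls holds any voting interest in Arbor.
So Leila does not control Arbor.

No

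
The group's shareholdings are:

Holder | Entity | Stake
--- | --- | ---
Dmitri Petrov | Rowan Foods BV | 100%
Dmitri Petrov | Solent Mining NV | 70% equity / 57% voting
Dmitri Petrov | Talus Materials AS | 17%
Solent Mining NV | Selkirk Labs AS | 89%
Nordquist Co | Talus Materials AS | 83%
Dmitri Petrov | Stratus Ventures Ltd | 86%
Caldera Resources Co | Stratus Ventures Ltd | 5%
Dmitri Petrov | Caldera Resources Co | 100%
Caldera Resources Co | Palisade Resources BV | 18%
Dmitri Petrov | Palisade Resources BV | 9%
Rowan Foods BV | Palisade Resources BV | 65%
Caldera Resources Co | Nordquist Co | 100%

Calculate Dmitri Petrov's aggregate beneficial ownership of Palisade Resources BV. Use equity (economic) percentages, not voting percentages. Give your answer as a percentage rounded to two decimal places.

92.00%

Dmitri reaches Palisade along 3 paths.
Via Caldera: 100% × 18% = 18%.
Via Rowan: 100% × 65% = 65%.
Direct stake: 9% = 9%.
Total: 18% + 65% + 9% = 92%.
Rounded: 92.00%.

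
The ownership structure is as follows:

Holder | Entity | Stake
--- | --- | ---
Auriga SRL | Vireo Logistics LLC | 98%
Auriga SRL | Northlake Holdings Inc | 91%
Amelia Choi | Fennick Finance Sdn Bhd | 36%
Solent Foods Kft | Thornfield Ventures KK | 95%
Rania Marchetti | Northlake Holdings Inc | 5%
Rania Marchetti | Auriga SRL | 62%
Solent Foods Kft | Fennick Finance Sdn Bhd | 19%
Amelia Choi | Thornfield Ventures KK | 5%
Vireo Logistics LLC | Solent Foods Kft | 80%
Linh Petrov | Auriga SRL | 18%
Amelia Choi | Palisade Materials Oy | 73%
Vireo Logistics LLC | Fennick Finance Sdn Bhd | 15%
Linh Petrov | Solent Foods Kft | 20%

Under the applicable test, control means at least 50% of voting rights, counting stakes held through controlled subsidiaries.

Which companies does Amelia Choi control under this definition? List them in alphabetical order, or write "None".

Palisade Materials Oy

Amelia holds 73% of Palisade, so Amelia controls Palisade.
No other company's threshold is met.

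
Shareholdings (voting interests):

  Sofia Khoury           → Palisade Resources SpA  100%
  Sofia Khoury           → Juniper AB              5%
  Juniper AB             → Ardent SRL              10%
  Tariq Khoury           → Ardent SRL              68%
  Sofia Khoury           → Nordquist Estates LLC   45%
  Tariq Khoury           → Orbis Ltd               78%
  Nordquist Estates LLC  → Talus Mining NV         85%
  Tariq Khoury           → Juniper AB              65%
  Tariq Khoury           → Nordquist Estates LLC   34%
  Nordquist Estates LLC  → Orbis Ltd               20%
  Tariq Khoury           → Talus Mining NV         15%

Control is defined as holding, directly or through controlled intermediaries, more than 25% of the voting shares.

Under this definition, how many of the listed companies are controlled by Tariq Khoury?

Tariq holds 65% of Juniper, so Tariq controls Juniper.
Tariq holds 34% of Nordquist, so Tariq controls Nordquist.
Tariq and Nordquist together hold 15% + 85% = 100% of Talus, so Tariq controls Talus.
Nordquist and Tariq together hold 20% + 78% = 98% of Orbis, so Tariq controls Orbis.
Juniper and Tariq together hold 10% + 68% = 78% of Ardent, so Tariq controls Ardent.
No other company's threshold is met.
Tariq controls 5 companies.

5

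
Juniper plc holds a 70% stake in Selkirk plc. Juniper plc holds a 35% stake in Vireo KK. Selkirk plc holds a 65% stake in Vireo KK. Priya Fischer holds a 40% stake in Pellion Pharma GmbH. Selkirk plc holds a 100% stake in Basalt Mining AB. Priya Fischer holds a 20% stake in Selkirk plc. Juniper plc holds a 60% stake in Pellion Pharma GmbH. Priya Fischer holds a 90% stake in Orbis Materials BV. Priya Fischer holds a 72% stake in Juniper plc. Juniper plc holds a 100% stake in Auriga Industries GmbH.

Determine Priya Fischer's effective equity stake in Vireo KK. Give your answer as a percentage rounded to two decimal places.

Priya reaches Vireo along 3 paths.
Via Juniper: 72% × 35% = 25.2%.
Via Selkirk: 20% × 65% = 13%.
Via Juniper → Selkirk: 72% × 70% × 65% = 32.76%.
Total: 25.2% + 13% + 32.76% = 70.96%.

70.96%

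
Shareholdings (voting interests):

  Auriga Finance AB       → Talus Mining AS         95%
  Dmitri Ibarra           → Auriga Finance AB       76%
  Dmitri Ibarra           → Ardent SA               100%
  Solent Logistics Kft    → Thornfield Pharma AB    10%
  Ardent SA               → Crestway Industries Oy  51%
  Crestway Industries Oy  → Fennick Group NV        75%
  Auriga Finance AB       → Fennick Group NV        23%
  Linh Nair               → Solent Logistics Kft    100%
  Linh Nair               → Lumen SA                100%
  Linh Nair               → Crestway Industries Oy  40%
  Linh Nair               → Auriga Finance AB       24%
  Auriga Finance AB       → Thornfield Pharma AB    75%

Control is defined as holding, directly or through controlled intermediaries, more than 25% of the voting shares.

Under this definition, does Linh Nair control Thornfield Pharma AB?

Linh holds 100% of Lumen, so Linh controls Lumen.
Linh holds 40% of Crestway, so Linh controls Crestway.
Linh holds 100% of Solent, so Linh controls Solent.
Crestway holds 75% of Fennick, so Linh controls Fennick.
In Thornfield, Linh's side holds only 10%, not > 25%.
So Linh does not control Thornfield.

No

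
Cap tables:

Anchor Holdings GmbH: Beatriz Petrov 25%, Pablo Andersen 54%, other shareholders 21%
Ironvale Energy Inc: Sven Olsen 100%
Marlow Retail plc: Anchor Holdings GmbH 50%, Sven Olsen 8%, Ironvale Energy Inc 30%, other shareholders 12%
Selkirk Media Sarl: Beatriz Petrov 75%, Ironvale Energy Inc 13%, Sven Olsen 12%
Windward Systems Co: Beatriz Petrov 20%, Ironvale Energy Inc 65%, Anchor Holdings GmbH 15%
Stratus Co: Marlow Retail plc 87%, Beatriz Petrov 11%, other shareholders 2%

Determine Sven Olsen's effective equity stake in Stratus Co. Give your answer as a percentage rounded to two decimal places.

Sven reaches Stratus along 2 paths.
Via Marlow: 8% × 87% = 6.96%.
Via Ironvale → Marlow: 100% × 30% × 87% = 26.1%.
Total: 6.96% + 26.1% = 33.06%.

33.06%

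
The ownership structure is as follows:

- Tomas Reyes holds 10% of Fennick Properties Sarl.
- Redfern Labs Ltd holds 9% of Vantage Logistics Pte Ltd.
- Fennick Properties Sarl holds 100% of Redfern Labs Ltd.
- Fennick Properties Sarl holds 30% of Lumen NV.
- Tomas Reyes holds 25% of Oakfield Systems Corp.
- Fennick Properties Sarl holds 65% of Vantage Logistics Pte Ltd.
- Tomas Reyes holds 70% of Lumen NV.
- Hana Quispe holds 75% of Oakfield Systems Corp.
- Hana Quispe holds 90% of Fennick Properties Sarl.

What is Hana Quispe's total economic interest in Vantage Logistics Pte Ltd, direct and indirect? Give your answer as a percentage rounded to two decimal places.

Hana reaches Vantage along 2 paths.
Via Fennick → Redfern: 90% × 100% × 9% = 8.1%.
Via Fennick: 90% × 65% = 58.5%.
Total: 8.1% + 58.5% = 66.6%.
Rounded: 66.60%.

66.60%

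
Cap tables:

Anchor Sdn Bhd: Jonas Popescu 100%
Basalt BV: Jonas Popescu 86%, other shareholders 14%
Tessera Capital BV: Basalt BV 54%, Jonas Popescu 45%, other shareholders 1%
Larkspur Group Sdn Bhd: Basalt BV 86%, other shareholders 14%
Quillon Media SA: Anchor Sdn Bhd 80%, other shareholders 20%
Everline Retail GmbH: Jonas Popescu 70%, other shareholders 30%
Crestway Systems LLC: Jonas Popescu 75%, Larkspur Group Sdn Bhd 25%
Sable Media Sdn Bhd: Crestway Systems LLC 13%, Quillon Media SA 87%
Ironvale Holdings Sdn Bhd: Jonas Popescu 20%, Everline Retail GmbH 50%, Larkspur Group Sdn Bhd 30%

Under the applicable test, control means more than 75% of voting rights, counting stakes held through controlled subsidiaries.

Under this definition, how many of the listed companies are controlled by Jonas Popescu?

Jonas holds 100% of Anchor, so Jonas controls Anchor.
Jonas holds 86% of Basalt, so Jonas controls Basalt.
Basalt and Jonas together hold 54% + 45% = 99% of Tessera, so Jonas controls Tessera.
Basalt holds 86% of Larkspur, so Jonas controls Larkspur.
Anchor holds 80% of Quillon, so Jonas controls Quillon.
Jonas and Larkspur together hold 75% + 25% = 100% of Crestway, so Jonas controls Crestway.
Crestway and Quillon together hold 13% + 87% = 100% of Sable, so Jonas controls Sable.
No other company's threshold is met.
Jonas controls 7 companies.

7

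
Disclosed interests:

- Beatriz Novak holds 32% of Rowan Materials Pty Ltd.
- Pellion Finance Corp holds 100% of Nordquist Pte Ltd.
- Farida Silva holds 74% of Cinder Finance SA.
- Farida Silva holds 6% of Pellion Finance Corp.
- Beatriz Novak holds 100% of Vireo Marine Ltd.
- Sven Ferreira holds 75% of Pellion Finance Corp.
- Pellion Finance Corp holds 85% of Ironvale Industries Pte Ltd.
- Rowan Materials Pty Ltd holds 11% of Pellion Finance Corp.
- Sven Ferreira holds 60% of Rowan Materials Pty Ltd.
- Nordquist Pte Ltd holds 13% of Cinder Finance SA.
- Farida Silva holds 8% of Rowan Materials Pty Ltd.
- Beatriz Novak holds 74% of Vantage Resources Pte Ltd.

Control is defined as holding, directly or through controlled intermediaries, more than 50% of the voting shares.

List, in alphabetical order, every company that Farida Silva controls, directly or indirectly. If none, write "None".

Farida holds 74% of Cinder, so Farida controls Cinder.
No other company's threshold is met.

Cinder Finance SA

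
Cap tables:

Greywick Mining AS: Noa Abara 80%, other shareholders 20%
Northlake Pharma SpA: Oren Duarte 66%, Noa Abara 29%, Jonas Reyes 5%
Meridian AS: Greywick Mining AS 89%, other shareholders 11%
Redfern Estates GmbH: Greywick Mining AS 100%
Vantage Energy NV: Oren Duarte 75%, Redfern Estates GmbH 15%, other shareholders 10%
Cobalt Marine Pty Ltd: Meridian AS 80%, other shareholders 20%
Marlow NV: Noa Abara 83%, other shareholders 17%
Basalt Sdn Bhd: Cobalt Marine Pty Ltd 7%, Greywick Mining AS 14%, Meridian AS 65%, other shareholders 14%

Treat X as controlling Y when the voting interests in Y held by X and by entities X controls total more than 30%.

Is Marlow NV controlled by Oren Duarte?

No

Oren holds 66% of Northlake, so Oren controls Northlake.
Oren holds 75% of Vantage, so Oren controls Vantage.
Neither Oren nor any entity Oren controls holds any voting interest in Marlow.
So Oren does not control Marlow.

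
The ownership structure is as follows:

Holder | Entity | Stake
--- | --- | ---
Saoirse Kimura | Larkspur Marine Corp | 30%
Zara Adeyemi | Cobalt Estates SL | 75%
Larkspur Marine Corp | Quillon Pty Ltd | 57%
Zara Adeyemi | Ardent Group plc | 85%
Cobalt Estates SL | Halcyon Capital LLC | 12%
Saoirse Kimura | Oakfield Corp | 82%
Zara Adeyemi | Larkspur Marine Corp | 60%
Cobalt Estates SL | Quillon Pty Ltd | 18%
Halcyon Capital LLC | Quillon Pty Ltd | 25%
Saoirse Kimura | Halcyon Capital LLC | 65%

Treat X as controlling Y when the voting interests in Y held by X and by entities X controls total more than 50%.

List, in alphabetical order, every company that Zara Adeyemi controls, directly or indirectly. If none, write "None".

Zara holds 85% of Ardent, so Zara controls Ardent.
Zara holds 75% of Cobalt, so Zara controls Cobalt.
Zara holds 60% of Larkspur, so Zara controls Larkspur.
Larkspur and Cobalt together hold 57% + 18% = 75% of Quillon, so Zara controls Quillon.
No other company's threshold is met.

Ardent Group plc, Cobalt Estates SL, Larkspur Marine Corp, Quillon Pty Ltd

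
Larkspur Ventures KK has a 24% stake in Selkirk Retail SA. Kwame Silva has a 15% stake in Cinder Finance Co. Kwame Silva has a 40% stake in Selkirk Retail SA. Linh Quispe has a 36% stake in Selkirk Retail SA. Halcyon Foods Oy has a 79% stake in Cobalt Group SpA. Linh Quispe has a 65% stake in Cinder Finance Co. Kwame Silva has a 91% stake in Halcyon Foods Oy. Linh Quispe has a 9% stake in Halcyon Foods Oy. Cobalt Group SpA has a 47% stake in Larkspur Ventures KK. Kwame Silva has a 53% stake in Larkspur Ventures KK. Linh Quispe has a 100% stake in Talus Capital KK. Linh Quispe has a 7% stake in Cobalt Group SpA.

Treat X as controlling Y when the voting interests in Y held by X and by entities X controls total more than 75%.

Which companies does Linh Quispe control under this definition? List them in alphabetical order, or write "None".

Talus Capital KK

Linh holds 100% of Talus, so Linh controls Talus.
No other company's threshold is met.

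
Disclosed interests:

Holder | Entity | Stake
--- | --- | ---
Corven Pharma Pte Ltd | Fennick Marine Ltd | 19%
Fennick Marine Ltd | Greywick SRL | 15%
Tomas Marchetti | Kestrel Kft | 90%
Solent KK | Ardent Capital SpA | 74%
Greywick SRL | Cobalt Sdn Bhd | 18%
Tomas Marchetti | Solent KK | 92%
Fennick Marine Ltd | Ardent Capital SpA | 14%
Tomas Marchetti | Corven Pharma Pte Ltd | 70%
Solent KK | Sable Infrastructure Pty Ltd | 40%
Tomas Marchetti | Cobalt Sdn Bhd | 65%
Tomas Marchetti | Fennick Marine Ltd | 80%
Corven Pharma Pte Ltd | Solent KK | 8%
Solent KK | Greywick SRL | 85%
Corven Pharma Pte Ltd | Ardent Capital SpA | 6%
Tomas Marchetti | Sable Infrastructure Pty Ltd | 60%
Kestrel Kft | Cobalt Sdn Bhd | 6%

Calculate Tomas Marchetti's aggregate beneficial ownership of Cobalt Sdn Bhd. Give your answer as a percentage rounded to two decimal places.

87.85%

Tomas reaches Cobalt along 6 paths.
Via Solent → Greywick: 92% × 85% × 18% = 14.076%.
Via Corven → Solent → Greywick: 70% × 8% × 85% × 18% = 0.8568%.
Via Corven → Fennick → Greywick: 70% × 19% × 15% × 18% = 0.3591%.
Via Fennick → Greywick: 80% × 15% × 18% = 2.16%.
Direct stake: 65% = 65%.
Via Kestrel: 90% × 6% = 5.4%.
Total: 14.076% + 0.8568% + 0.3591% + 2.16% + 65% + 5.4% = 87.8519%.
Rounded: 87.85%.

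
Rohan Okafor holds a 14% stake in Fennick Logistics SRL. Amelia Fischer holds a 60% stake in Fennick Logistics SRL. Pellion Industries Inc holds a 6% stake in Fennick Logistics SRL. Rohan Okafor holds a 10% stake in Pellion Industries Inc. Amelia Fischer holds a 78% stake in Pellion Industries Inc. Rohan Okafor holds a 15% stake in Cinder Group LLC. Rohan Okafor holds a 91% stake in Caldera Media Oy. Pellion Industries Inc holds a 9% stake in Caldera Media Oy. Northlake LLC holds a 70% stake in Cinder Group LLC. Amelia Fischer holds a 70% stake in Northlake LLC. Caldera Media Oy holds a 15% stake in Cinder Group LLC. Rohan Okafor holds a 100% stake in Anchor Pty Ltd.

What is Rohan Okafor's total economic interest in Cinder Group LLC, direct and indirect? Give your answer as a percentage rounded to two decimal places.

28.79%

Rohan reaches Cinder along 3 paths.
Via Pellion → Caldera: 10% × 9% × 15% = 0.135%.
Via Caldera: 91% × 15% = 13.65%.
Direct stake: 15% = 15%.
Total: 0.135% + 13.65% + 15% = 28.785%.
Rounded: 28.79%.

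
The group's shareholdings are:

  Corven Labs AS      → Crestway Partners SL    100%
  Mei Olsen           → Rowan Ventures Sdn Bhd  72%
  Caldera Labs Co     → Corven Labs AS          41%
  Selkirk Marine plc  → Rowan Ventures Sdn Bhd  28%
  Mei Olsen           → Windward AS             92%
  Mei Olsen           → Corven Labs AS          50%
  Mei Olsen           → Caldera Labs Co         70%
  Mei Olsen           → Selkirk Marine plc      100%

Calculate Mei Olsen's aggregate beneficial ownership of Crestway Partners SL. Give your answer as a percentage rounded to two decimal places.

78.70%

Mei reaches Crestway along 2 paths.
Via Caldera → Corven: 70% × 41% × 100% = 28.7%.
Via Corven: 50% × 100% = 50%.
Total: 28.7% + 50% = 78.7%.
Rounded: 78.70%.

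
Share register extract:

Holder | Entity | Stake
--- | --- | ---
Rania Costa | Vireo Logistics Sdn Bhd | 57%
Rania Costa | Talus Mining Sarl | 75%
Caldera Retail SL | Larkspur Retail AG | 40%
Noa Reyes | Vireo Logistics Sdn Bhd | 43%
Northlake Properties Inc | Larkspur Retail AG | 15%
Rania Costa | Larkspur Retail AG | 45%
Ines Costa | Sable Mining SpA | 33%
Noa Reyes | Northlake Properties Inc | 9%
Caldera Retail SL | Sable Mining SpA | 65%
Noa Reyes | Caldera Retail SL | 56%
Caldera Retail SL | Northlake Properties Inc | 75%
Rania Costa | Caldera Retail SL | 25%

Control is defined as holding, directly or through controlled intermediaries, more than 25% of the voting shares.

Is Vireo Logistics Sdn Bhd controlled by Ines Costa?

Ines holds 33% of Sable, so Ines controls Sable.
Neither Ines nor any entity Ines controls holds any voting interest in Vireo.
So Ines does not control Vireo.

No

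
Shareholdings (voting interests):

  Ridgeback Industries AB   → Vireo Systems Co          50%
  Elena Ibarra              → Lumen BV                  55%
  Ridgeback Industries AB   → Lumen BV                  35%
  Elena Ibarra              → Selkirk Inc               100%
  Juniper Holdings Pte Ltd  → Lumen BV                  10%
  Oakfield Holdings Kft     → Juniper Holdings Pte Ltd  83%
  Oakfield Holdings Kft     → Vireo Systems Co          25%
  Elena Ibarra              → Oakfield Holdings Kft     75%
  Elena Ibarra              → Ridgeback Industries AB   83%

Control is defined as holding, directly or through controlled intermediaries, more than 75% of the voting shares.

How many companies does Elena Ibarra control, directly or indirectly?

3

Elena holds 83% of Ridgeback, so Elena controls Ridgeback.
Elena holds 100% of Selkirk, so Elena controls Selkirk.
Elena and Ridgeback together hold 55% + 35% = 90% of Lumen, so Elena controls Lumen.
No other company's threshold is met.
Elena controls 3 companies.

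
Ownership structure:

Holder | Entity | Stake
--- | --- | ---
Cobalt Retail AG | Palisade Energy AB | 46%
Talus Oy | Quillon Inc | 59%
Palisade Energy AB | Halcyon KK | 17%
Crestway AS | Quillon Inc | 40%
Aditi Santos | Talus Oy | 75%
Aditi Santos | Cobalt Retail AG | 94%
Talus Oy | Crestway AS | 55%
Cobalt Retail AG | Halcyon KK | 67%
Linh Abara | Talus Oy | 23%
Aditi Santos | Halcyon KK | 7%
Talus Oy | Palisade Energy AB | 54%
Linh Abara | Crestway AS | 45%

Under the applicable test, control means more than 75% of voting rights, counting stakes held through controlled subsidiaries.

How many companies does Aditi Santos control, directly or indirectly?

1

Aditi holds 94% of Cobalt, so Aditi controls Cobalt.
No other company's threshold is met.
Aditi controls 1 company.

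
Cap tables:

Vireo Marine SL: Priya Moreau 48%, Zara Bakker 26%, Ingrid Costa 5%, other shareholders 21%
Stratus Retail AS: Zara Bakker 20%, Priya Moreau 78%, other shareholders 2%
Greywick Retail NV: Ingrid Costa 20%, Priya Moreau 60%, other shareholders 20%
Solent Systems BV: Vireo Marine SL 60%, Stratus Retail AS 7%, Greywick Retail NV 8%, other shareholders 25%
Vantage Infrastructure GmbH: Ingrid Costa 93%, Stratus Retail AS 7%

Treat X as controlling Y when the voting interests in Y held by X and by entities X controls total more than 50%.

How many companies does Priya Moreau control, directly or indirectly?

2

Priya holds 78% of Stratus, so Priya controls Stratus.
Priya holds 60% of Greywick, so Priya controls Greywick.
No other company's threshold is met.
Priya controls 2 companies.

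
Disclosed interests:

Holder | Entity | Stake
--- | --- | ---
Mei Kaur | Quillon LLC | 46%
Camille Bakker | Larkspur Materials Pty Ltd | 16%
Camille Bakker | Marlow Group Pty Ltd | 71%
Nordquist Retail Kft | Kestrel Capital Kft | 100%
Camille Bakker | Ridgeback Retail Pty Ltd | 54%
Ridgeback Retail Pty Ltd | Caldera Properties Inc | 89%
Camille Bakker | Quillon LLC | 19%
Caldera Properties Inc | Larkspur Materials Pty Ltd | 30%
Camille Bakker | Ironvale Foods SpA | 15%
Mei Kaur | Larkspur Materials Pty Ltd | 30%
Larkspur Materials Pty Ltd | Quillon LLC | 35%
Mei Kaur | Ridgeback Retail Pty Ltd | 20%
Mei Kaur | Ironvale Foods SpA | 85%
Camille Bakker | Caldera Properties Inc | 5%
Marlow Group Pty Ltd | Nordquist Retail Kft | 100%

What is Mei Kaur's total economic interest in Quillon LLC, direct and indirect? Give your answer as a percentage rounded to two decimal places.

58.37%

Mei reaches Quillon along 3 paths.
Via Larkspur: 30% × 35% = 10.5%.
Via Ridgeback → Caldera → Larkspur: 20% × 89% × 30% × 35% = 1.869%.
Direct stake: 46% = 46%.
Total: 10.5% + 1.869% + 46% = 58.369%.
Rounded: 58.37%.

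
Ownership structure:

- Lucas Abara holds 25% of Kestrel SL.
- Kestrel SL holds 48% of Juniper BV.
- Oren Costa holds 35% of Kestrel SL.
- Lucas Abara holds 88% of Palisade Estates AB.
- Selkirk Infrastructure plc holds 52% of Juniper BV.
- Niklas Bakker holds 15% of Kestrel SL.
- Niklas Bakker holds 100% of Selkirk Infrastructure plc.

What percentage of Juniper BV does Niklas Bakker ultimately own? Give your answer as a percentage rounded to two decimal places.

Niklas reaches Juniper along 2 paths.
Via Selkirk: 100% × 52% = 52%.
Via Kestrel: 15% × 48% = 7.2%.
Total: 52% + 7.2% = 59.2%.
Rounded: 59.20%.

59.20%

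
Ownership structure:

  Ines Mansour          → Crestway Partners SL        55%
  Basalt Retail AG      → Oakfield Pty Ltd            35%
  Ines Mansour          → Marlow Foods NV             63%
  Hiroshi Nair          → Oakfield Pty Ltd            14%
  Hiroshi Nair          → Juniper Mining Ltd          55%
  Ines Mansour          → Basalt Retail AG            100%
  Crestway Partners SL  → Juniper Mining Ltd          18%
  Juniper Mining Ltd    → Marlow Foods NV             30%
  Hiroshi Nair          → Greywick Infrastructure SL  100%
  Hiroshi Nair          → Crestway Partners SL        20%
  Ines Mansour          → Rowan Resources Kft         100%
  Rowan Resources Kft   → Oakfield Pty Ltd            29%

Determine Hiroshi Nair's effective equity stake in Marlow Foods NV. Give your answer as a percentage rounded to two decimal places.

17.58%

Hiroshi reaches Marlow along 2 paths.
Via Crestway → Juniper: 20% × 18% × 30% = 1.08%.
Via Juniper: 55% × 30% = 16.5%.
Total: 1.08% + 16.5% = 17.58%.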